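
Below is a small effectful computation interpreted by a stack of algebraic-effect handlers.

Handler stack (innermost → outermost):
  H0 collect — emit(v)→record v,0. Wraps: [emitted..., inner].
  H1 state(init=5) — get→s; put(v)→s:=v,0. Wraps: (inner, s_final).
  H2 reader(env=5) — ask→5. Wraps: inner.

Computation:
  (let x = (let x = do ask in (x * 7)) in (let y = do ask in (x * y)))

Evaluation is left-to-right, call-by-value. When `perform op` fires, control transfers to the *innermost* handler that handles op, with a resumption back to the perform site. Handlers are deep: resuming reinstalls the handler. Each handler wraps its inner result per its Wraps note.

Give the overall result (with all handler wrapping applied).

Working:
ask @ H2 ⇒ 5
ask @ H2 ⇒ 5
H0 returns [175]
H1 returns ([175], 5)
H2 returns ([175], 5)
= ([175], 5)

Answer: ([175], 5)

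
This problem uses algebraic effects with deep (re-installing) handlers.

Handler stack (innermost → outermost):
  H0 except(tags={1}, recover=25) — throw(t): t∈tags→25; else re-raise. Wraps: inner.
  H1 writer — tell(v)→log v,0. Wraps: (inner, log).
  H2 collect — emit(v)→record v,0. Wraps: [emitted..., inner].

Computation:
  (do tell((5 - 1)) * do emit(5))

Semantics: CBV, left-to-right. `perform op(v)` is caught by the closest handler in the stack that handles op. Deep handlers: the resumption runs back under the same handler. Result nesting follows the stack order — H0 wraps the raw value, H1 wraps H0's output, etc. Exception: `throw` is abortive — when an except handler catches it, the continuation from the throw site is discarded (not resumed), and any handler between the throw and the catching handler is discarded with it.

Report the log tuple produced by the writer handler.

Answer: (4)

Working:
tell(4) @ H1 ⇒ log+=4
emit(5) @ H2 ⇒ out+=5
H0 returns 0
H1 returns (0, (4))
H2 returns [5, (0, (4))]
= [5, (0, (4))]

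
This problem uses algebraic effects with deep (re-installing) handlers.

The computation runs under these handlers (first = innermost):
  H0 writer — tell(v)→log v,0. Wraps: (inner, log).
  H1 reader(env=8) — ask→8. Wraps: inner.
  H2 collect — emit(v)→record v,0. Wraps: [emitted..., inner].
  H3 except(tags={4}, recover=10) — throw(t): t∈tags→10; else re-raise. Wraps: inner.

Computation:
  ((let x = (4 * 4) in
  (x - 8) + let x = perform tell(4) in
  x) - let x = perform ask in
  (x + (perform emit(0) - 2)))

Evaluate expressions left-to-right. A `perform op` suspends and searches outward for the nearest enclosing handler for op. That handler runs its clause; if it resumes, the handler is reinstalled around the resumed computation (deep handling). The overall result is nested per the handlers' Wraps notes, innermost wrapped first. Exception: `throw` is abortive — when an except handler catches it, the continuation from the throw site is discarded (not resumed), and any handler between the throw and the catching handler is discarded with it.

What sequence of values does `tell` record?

Answer: (4)

Evaluation trace:
tell(4) @ H0 ⇒ log+=4
ask @ H1 ⇒ 8
emit(0) @ H2 ⇒ out+=0
H0 returns (2, (4))
H1 returns (2, (4))
H2 returns [0, (2, (4))]
H3 returns [0, (2, (4))]
= [0, (2, (4))]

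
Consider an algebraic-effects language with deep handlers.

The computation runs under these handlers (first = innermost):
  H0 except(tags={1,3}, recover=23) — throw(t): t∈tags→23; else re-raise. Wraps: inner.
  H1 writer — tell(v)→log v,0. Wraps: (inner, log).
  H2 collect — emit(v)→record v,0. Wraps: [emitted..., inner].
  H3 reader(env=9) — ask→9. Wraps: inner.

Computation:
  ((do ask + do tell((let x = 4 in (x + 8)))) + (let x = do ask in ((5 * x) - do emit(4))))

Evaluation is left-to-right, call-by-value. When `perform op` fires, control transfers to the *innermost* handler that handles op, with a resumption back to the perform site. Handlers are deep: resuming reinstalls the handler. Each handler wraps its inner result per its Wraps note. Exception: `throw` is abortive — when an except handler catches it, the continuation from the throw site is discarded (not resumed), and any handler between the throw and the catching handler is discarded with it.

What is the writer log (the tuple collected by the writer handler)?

Evaluation trace:
ask @ H3 ⇒ 9
tell(12) @ H1 ⇒ log+=12
ask @ H3 ⇒ 9
emit(4) @ H2 ⇒ out+=4
H0 returns 54
H1 returns (54, (12))
H2 returns [4, (54, (12))]
H3 returns [4, (54, (12))]
= [4, (54, (12))]

Answer: (12)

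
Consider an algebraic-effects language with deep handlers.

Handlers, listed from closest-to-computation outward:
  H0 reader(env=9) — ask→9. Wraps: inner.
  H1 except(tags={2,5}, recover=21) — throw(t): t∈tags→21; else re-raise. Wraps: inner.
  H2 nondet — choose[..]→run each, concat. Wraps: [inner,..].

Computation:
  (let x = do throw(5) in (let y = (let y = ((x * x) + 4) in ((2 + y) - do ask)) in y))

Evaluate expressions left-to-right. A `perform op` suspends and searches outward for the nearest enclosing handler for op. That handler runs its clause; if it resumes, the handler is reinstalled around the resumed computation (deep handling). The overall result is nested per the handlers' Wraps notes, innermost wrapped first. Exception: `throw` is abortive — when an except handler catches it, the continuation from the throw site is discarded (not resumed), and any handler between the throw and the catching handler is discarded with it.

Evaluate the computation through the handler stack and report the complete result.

Answer: [21]

Step-by-step:
throw(5) @ H1 caught ⇒ 21
H2 returns [21]
= [21]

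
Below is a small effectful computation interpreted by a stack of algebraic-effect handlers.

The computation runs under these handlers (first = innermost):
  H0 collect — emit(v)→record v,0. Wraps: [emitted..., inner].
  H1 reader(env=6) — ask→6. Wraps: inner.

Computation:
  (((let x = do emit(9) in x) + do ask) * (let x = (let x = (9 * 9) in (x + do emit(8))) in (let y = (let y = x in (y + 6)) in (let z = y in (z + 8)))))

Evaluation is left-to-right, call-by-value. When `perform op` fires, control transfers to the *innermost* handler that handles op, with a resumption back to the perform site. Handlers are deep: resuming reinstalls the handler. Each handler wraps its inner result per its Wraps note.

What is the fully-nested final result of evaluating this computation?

Answer: [9, 8, 570]

Evaluation trace:
emit(9) @ H0 ⇒ out+=9
ask @ H1 ⇒ 6
emit(8) @ H0 ⇒ out+=8
H0 returns [9, 8, 570]
H1 returns [9, 8, 570]
= [9, 8, 570]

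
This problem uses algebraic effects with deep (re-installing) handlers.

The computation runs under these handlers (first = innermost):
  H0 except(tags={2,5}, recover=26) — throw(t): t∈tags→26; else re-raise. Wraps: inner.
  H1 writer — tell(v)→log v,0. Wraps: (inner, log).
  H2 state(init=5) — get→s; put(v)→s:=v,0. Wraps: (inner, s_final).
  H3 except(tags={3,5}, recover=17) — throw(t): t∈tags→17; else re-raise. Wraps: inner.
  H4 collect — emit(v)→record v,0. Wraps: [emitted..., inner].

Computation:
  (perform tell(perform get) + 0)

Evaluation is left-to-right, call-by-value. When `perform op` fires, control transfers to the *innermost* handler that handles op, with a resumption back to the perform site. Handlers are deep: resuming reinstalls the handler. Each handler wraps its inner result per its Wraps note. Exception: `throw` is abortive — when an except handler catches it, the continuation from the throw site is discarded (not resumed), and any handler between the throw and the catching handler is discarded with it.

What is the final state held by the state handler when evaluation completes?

Answer: 5

Evaluation trace:
get @ H2 ⇒ 5
tell(5) @ H1 ⇒ log+=5
H0 returns 0
H1 returns (0, (5))
H2 returns ((0, (5)), 5)
H3 returns ((0, (5)), 5)
H4 returns [((0, (5)), 5)]
= [((0, (5)), 5)]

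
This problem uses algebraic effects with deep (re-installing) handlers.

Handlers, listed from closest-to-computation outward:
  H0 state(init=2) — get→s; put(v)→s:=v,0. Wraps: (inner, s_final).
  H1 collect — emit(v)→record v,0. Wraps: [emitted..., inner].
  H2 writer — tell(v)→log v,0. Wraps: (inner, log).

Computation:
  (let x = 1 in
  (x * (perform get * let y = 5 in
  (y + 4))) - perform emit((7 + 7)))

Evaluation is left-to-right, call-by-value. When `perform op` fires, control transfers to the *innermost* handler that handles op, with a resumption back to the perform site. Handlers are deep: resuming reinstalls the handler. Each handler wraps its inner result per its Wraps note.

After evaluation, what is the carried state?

Working:
get @ H0 ⇒ 2
emit(14) @ H1 ⇒ out+=14
H0 returns (18, 2)
H1 returns [14, (18, 2)]
H2 returns ([14, (18, 2)], ())
= ([14, (18, 2)], ())

Answer: 2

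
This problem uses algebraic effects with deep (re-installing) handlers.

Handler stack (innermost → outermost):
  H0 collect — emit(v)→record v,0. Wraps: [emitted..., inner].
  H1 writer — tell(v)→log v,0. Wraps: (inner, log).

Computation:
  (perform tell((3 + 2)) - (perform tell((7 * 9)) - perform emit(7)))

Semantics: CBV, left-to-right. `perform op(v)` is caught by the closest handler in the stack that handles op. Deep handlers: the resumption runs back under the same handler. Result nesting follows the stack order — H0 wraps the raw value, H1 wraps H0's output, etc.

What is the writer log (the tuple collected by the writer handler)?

Evaluation trace:
tell(5) @ H1 ⇒ log+=5
tell(63) @ H1 ⇒ log+=63
emit(7) @ H0 ⇒ out+=7
H0 returns [7, 0]
H1 returns ([7, 0], (5, 63))
= ([7, 0], (5, 63))

Answer: (5, 63)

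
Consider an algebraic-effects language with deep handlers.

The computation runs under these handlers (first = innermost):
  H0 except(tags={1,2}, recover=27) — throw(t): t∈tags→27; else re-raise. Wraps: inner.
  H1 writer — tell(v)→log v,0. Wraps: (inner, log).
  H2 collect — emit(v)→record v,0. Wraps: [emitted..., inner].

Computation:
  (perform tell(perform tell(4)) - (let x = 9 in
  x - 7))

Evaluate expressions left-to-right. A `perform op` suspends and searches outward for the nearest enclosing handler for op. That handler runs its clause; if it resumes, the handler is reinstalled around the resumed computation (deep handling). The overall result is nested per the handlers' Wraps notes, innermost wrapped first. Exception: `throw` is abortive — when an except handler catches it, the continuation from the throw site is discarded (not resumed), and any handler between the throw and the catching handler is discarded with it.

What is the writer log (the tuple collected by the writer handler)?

Evaluation trace:
tell(4) @ H1 ⇒ log+=4
tell(0) @ H1 ⇒ log+=0
H0 returns -2
H1 returns (-2, (4, 0))
H2 returns [(-2, (4, 0))]
= [(-2, (4, 0))]

Answer: (4, 0)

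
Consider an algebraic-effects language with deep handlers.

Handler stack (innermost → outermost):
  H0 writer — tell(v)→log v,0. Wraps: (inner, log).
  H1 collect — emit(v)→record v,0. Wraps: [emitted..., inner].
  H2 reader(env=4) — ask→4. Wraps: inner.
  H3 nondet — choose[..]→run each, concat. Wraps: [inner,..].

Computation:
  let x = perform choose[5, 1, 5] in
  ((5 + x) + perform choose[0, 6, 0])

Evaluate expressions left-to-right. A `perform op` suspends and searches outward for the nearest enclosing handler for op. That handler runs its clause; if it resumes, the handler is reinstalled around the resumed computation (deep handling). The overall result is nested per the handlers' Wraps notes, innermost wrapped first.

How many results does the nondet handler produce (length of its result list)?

Evaluation trace:
choose[5, 1, 5] @ H3
  branch[0] choose=5:
    choose[0, 6, 0] @ H3
      branch[0] choose=0:
        H0 returns (10, ())
        H1 returns [(10, ())]
        H2 returns [(10, ())]
        H3 returns [[(10, ())]]
      branch[1] choose=6:
        H0 returns (16, ())
        H1 returns [(16, ())]
        H2 returns [(16, ())]
        H3 returns [[(16, ())]]
      branch[2] choose=0:
        H0 returns (10, ())
        H1 returns [(10, ())]
        H2 returns [(10, ())]
        H3 returns [[(10, ())]]
  branch[1] choose=1:
    choose[0, 6, 0] @ H3
      branch[0] choose=0:
        H0 returns (6, ())
        H1 returns [(6, ())]
        H2 returns [(6, ())]
        H3 returns [[(6, ())]]
      branch[1] choose=6:
        H0 returns (12, ())
        H1 returns [(12, ())]
        H2 returns [(12, ())]
        H3 returns [[(12, ())]]
      branch[2] choose=0:
        H0 returns (6, ())
        H1 returns [(6, ())]
        H2 returns [(6, ())]
        H3 returns [[(6, ())]]
  branch[2] choose=5:
    choose[0, 6, 0] @ H3
      branch[0] choose=0:
        H0 returns (10, ())
        H1 returns [(10, ())]
        H2 returns [(10, ())]
        H3 returns [[(10, ())]]
      branch[1] choose=6:
        H0 returns (16, ())
        H1 returns [(16, ())]
        H2 returns [(16, ())]
        H3 returns [[(16, ())]]
      branch[2] choose=0:
        H0 returns (10, ())
        H1 returns [(10, ())]
        H2 returns [(10, ())]
        H3 returns [[(10, ())]]
= [[(10, ())], [(16, ())], [(10, ())], [(6, ())], [(12, ())], [(6, ())], [(10, ())], [(16, ())], [(10, ())]]

Answer: 9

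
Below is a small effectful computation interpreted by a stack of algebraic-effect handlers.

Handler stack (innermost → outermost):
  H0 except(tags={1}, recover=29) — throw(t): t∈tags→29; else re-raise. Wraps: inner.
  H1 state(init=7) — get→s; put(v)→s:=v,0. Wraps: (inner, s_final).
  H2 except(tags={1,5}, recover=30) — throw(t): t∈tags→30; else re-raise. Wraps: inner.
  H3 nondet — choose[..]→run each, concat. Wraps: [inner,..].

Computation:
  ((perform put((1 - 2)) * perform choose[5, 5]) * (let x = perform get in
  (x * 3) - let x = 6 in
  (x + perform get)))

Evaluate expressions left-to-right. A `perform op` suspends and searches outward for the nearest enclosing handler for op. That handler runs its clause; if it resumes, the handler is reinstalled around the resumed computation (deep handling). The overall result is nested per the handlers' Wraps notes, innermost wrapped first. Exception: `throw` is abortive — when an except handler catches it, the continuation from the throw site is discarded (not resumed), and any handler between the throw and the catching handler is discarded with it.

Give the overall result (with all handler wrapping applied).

Working:
put(-1) @ H1 ⇒ s:=-1
choose[5, 5] @ H3
  branch[0] choose=5:
    get @ H1 ⇒ -1
    get @ H1 ⇒ -1
    H0 returns 0
    H1 returns (0, -1)
    H2 returns (0, -1)
    H3 returns [(0, -1)]
  branch[1] choose=5:
    get @ H1 ⇒ -1
    get @ H1 ⇒ -1
    H0 returns 0
    H1 returns (0, -1)
    H2 returns (0, -1)
    H3 returns [(0, -1)]
= [(0, -1), (0, -1)]

Answer: [(0, -1), (0, -1)]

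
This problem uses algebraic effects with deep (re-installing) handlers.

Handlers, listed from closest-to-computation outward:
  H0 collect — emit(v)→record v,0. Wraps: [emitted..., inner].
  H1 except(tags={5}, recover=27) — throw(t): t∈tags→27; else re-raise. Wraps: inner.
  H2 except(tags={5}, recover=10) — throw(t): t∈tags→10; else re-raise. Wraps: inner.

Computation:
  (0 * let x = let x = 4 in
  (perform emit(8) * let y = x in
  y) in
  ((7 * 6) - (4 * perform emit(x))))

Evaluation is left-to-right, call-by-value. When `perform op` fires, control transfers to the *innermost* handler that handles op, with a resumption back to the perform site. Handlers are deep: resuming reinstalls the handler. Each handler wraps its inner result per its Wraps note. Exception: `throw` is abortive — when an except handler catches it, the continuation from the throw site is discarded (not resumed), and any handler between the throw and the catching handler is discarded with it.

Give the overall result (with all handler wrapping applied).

Evaluation trace:
emit(8) @ H0 ⇒ out+=8
emit(0) @ H0 ⇒ out+=0
H0 returns [8, 0, 0]
H1 returns [8, 0, 0]
H2 returns [8, 0, 0]
= [8, 0, 0]

Answer: [8, 0, 0]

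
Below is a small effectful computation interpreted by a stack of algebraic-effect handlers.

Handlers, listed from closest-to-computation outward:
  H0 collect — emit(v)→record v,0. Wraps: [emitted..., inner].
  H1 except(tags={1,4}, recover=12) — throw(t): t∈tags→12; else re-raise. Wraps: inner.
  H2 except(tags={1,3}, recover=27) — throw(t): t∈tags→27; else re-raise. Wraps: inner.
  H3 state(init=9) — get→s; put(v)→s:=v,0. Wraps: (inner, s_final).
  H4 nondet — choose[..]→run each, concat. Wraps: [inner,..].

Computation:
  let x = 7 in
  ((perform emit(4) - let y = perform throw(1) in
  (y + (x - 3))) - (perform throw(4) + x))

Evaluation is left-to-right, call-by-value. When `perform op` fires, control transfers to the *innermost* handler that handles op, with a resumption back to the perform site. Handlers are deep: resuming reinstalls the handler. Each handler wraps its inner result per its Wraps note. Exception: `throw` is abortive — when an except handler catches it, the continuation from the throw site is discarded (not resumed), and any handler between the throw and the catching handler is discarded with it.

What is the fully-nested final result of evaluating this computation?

Answer: [(12, 9)]

Evaluation trace:
emit(4) @ H0 ⇒ out+=4
throw(1) @ H1 caught ⇒ 12
H2 returns 12
H3 returns (12, 9)
H4 returns [(12, 9)]
= [(12, 9)]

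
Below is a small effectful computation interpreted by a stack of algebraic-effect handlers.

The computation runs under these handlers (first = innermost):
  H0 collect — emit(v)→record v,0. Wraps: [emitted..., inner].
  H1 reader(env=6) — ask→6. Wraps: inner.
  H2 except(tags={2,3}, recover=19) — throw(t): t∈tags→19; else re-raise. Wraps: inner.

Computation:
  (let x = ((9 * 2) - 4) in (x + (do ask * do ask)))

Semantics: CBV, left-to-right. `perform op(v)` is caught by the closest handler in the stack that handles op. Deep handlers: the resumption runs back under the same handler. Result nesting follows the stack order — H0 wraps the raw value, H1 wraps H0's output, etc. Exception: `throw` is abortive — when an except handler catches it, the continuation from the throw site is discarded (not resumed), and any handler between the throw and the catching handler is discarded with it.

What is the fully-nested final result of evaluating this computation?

Working:
ask @ H1 ⇒ 6
ask @ H1 ⇒ 6
H0 returns [50]
H1 returns [50]
H2 returns [50]
= [50]

Answer: [50]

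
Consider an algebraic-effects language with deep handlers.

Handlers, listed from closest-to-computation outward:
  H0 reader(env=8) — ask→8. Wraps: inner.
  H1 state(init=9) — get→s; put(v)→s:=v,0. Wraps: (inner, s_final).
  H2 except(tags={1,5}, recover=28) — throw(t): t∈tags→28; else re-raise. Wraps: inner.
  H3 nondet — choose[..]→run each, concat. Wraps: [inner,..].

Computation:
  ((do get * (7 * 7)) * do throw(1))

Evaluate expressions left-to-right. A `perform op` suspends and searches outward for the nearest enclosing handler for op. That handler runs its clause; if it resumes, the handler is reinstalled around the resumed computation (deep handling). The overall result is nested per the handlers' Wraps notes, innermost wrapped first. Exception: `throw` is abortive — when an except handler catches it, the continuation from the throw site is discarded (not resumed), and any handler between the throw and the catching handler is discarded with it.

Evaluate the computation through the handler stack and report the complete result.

Evaluation trace:
get @ H1 ⇒ 9
throw(1) @ H2 caught ⇒ 28
H3 returns [28]
= [28]

Answer: [28]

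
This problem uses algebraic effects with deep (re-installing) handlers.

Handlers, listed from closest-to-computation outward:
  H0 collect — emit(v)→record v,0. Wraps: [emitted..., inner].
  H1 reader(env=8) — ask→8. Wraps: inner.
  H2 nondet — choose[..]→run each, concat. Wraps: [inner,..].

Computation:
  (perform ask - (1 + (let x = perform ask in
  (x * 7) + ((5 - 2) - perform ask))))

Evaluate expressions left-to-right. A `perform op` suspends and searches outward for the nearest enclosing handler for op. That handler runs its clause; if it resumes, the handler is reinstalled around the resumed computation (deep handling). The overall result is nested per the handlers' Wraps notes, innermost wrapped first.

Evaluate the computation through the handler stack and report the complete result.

Answer: [[-44]]

Working:
ask @ H1 ⇒ 8
ask @ H1 ⇒ 8
ask @ H1 ⇒ 8
H0 returns [-44]
H1 returns [-44]
H2 returns [[-44]]
= [[-44]]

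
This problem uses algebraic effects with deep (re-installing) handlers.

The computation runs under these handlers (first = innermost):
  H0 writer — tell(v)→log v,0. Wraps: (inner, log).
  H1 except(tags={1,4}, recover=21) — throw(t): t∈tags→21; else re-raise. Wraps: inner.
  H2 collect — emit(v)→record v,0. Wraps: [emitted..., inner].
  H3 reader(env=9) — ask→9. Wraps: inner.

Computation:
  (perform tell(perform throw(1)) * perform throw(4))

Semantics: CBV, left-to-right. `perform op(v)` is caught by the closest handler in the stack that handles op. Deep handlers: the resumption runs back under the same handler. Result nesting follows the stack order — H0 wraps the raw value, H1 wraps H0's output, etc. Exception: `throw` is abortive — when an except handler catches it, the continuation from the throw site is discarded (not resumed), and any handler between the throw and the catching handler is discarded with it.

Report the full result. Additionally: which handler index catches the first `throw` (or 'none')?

Answer: [21] ; first throw caught by: H1

Step-by-step:
throw(1) @ H1 caught ⇒ 21
H2 returns [21]
H3 returns [21]
= [21]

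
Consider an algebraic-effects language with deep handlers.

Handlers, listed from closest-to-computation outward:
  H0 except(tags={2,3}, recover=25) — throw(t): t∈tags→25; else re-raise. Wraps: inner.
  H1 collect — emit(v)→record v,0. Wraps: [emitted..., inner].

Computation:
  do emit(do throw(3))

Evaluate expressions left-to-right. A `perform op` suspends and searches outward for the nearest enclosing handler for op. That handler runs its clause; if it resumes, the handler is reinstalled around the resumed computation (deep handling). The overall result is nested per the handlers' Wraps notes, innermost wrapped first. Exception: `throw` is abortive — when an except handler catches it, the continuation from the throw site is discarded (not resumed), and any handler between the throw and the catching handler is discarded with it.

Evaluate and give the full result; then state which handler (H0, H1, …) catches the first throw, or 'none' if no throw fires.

Evaluation trace:
throw(3) @ H0 caught ⇒ 25
H1 returns [25]
= [25]

Answer: [25] ; first throw caught by: H0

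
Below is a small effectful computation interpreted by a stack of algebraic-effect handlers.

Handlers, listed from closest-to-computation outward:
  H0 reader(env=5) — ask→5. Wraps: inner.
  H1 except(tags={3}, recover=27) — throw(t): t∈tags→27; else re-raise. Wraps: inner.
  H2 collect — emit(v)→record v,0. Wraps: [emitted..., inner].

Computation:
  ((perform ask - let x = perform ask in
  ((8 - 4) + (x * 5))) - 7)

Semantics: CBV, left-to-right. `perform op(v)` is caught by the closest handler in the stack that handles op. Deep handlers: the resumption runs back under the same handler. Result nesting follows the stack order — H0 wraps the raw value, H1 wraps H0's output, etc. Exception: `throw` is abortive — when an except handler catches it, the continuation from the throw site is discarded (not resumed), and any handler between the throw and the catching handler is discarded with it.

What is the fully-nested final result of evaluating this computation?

Evaluation trace:
ask @ H0 ⇒ 5
ask @ H0 ⇒ 5
H0 returns -31
H1 returns -31
H2 returns [-31]
= [-31]

Answer: [-31]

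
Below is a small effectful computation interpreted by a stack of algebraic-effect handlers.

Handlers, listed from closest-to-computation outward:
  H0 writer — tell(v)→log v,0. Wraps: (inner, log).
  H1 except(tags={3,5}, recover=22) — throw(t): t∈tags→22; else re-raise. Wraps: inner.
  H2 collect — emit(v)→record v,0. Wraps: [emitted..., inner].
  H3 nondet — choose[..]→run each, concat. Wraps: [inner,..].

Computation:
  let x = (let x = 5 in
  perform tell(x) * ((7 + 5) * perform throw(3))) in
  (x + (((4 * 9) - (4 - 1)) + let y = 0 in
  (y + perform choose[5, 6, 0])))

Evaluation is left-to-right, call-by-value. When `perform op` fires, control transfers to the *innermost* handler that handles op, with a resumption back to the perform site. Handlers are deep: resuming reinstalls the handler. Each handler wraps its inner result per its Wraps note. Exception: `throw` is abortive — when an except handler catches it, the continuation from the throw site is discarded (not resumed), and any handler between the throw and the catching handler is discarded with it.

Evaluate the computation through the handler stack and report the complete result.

Answer: [[22]]

Evaluation trace:
tell(5) @ H0 ⇒ log+=5
throw(3) @ H1 caught ⇒ 22
H2 returns [22]
H3 returns [[22]]
= [[22]]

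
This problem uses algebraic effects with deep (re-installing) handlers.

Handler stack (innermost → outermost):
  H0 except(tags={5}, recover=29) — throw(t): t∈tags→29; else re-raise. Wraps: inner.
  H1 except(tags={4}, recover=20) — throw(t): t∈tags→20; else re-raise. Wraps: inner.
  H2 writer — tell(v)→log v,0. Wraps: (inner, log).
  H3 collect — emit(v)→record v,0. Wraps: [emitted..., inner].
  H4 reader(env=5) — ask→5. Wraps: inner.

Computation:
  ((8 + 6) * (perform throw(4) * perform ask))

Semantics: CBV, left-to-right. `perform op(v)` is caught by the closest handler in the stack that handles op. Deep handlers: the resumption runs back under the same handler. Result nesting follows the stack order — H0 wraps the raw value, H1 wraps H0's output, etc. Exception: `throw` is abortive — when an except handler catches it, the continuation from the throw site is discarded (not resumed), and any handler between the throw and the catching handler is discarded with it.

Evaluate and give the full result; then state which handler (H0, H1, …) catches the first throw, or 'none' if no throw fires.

Answer: [(20, ())] ; first throw caught by: H1

Evaluation trace:
throw(4) @ H0 re-raised
throw(4) @ H1 caught ⇒ 20
H2 returns (20, ())
H3 returns [(20, ())]
H4 returns [(20, ())]
= [(20, ())]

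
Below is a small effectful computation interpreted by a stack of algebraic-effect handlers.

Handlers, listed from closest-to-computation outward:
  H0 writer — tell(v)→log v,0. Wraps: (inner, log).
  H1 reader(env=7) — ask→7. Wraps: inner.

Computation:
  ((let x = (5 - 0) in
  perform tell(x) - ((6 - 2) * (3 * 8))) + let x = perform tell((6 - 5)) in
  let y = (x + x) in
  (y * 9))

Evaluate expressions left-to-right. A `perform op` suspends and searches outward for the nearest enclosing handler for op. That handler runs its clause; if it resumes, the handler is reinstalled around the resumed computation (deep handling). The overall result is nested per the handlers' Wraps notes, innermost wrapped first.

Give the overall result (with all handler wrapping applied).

Evaluation trace:
tell(5) @ H0 ⇒ log+=5
tell(1) @ H0 ⇒ log+=1
H0 returns (-96, (5, 1))
H1 returns (-96, (5, 1))
= (-96, (5, 1))

Answer: (-96, (5, 1))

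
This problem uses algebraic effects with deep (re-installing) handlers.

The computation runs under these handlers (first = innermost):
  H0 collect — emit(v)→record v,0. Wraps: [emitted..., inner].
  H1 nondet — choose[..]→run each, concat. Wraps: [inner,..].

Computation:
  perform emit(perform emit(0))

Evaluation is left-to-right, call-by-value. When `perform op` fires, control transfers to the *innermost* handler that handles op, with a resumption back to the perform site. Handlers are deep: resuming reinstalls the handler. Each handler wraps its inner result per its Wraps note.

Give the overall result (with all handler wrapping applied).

Answer: [[0, 0, 0]]

Working:
emit(0) @ H0 ⇒ out+=0
emit(0) @ H0 ⇒ out+=0
H0 returns [0, 0, 0]
H1 returns [[0, 0, 0]]
= [[0, 0, 0]]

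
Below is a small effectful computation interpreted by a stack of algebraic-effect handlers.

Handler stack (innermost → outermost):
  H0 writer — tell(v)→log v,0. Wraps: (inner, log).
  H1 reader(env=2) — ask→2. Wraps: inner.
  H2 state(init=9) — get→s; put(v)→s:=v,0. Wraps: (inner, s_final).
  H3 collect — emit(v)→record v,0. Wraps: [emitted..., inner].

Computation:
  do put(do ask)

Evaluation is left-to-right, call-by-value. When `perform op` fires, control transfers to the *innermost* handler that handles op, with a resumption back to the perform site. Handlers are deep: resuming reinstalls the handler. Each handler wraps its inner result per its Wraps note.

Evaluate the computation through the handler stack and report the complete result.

Answer: [((0, ()), 2)]

Working:
ask @ H1 ⇒ 2
put(2) @ H2 ⇒ s:=2
H0 returns (0, ())
H1 returns (0, ())
H2 returns ((0, ()), 2)
H3 returns [((0, ()), 2)]
= [((0, ()), 2)]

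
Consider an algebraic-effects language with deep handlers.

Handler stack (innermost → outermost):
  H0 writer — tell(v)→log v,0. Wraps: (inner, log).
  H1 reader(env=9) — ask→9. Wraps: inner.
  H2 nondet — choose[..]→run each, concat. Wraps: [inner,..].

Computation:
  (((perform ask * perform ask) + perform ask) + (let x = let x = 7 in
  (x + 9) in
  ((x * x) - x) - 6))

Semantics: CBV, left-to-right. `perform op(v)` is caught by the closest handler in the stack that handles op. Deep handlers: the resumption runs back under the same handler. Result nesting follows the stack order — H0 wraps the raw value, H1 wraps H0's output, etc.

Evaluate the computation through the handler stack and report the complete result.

Answer: [(324, ())]

Step-by-step:
ask @ H1 ⇒ 9
ask @ H1 ⇒ 9
ask @ H1 ⇒ 9
H0 returns (324, ())
H1 returns (324, ())
H2 returns [(324, ())]
= [(324, ())]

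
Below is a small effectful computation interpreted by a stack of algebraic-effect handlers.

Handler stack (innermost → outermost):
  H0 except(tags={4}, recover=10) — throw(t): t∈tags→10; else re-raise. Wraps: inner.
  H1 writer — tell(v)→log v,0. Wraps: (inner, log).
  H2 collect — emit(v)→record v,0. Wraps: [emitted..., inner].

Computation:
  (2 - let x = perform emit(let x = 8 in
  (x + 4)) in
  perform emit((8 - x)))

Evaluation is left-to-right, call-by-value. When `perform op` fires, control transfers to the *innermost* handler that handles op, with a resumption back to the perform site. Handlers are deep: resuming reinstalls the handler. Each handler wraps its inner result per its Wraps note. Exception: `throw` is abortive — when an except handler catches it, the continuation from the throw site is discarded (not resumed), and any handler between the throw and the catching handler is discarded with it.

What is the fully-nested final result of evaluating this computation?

Evaluation trace:
emit(12) @ H2 ⇒ out+=12
emit(8) @ H2 ⇒ out+=8
H0 returns 2
H1 returns (2, ())
H2 returns [12, 8, (2, ())]
= [12, 8, (2, ())]

Answer: [12, 8, (2, ())]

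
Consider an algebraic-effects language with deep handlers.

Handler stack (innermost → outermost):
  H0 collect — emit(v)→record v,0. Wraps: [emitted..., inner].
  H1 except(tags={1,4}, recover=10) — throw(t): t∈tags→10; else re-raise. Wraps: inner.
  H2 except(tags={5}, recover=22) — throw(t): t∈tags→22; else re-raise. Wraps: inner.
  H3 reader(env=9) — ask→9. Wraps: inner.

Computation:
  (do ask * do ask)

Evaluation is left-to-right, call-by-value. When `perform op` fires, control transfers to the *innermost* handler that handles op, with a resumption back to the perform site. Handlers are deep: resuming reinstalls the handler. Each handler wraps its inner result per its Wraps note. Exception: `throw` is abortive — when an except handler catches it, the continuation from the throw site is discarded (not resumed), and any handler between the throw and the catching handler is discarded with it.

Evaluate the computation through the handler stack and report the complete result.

Answer: [81]

Step-by-step:
ask @ H3 ⇒ 9
ask @ H3 ⇒ 9
H0 returns [81]
H1 returns [81]
H2 returns [81]
H3 returns [81]
= [81]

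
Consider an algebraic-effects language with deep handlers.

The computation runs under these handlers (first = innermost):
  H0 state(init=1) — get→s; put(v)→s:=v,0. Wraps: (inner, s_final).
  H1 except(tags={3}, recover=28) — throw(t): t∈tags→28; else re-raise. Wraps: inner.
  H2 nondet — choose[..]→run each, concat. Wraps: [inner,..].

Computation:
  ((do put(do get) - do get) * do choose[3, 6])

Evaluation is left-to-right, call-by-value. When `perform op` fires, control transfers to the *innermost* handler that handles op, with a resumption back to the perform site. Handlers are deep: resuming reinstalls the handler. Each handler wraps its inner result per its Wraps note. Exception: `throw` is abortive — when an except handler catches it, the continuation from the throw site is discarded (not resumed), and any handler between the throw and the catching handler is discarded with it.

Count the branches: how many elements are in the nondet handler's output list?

Working:
get @ H0 ⇒ 1
put(1) @ H0 ⇒ s:=1
get @ H0 ⇒ 1
choose[3, 6] @ H2
  branch[0] choose=3:
    H0 returns (-3, 1)
    H1 returns (-3, 1)
    H2 returns [(-3, 1)]
  branch[1] choose=6:
    H0 returns (-6, 1)
    H1 returns (-6, 1)
    H2 returns [(-6, 1)]
= [(-3, 1), (-6, 1)]

Answer: 2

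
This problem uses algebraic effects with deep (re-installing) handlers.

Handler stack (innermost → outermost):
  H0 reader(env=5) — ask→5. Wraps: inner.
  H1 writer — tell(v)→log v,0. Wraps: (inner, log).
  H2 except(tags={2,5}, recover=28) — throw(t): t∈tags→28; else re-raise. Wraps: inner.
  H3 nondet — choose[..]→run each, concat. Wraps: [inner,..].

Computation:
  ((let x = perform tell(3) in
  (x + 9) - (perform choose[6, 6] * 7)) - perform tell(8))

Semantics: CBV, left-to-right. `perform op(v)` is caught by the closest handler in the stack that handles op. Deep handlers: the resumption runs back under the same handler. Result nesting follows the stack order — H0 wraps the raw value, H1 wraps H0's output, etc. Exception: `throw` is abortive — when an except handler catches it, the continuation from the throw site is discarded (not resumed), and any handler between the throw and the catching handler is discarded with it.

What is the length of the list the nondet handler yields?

Evaluation trace:
tell(3) @ H1 ⇒ log+=3
choose[6, 6] @ H3
  branch[0] choose=6:
    tell(8) @ H1 ⇒ log+=8
    H0 returns -33
    H1 returns (-33, (3, 8))
    H2 returns (-33, (3, 8))
    H3 returns [(-33, (3, 8))]
  branch[1] choose=6:
    tell(8) @ H1 ⇒ log+=8
    H0 returns -33
    H1 returns (-33, (3, 8))
    H2 returns (-33, (3, 8))
    H3 returns [(-33, (3, 8))]
= [(-33, (3, 8)), (-33, (3, 8))]

Answer: 2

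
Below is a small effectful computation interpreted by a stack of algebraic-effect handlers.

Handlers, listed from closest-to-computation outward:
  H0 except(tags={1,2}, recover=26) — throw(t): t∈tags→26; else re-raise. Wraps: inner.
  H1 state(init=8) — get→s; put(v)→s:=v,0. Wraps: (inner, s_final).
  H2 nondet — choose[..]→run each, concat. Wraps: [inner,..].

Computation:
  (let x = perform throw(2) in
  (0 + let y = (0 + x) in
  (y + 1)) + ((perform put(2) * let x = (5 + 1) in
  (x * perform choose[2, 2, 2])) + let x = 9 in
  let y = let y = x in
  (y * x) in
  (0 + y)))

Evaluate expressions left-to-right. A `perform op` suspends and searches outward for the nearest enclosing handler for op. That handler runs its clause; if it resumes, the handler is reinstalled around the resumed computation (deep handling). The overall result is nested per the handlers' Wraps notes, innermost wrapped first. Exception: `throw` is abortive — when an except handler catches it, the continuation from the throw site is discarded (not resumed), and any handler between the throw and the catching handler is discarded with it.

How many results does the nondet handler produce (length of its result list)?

Step-by-step:
throw(2) @ H0 caught ⇒ 26
H1 returns (26, 8)
H2 returns [(26, 8)]
= [(26, 8)]

Answer: 1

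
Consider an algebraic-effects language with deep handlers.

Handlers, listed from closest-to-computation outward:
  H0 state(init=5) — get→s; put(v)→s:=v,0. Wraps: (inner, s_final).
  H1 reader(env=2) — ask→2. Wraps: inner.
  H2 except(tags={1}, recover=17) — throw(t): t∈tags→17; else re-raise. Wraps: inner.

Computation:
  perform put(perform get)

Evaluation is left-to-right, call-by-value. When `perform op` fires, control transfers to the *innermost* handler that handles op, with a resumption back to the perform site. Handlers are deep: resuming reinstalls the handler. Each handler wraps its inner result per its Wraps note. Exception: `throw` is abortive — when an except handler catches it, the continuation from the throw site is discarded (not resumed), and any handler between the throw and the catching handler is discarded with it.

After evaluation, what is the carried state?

Answer: 5

Step-by-step:
get @ H0 ⇒ 5
put(5) @ H0 ⇒ s:=5
H0 returns (0, 5)
H1 returns (0, 5)
H2 returns (0, 5)
= (0, 5)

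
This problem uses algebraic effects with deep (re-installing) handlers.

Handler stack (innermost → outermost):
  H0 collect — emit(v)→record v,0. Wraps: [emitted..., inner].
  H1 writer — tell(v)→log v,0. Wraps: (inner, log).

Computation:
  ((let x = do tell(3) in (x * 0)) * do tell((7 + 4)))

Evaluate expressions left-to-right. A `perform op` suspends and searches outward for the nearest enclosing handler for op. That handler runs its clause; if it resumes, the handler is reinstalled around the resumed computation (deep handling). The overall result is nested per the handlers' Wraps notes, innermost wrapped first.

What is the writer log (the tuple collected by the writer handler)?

Working:
tell(3) @ H1 ⇒ log+=3
tell(11) @ H1 ⇒ log+=11
H0 returns [0]
H1 returns ([0], (3, 11))
= ([0], (3, 11))

Answer: (3, 11)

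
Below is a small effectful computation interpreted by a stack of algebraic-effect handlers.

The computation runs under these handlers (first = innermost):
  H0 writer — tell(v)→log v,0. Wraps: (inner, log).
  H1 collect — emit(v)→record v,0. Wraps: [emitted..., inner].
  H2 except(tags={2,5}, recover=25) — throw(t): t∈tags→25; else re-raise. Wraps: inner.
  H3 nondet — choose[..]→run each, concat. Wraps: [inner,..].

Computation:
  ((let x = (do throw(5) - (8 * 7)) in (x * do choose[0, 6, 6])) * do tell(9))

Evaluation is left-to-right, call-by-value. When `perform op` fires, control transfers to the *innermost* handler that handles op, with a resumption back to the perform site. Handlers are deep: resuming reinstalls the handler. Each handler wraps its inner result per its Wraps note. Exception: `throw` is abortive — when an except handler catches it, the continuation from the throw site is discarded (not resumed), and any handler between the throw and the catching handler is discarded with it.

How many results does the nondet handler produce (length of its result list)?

Evaluation trace:
throw(5) @ H2 caught ⇒ 25
H3 returns [25]
= [25]

Answer: 1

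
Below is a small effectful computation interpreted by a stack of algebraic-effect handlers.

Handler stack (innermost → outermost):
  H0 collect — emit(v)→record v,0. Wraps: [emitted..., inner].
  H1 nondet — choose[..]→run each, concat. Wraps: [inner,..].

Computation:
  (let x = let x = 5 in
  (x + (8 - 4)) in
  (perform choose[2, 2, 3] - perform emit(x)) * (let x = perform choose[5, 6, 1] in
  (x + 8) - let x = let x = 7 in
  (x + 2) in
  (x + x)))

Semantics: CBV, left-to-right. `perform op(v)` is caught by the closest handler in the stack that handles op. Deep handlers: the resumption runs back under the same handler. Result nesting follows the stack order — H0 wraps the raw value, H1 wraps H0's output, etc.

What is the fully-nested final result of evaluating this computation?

Answer: [[9, -10], [9, -8], [9, -18], [9, -10], [9, -8], [9, -18], [9, -15], [9, -12], [9, -27]]

Evaluation trace:
choose[2, 2, 3] @ H1
  branch[0] choose=2:
    emit(9) @ H0 ⇒ out+=9
    choose[5, 6, 1] @ H1
      branch[0] choose=5:
        H0 returns [9, -10]
        H1 returns [[9, -10]]
      branch[1] choose=6:
        H0 returns [9, -8]
        H1 returns [[9, -8]]
      branch[2] choose=1:
        H0 returns [9, -18]
        H1 returns [[9, -18]]
  branch[1] choose=2:
    emit(9) @ H0 ⇒ out+=9
    choose[5, 6, 1] @ H1
      branch[0] choose=5:
        H0 returns [9, -10]
        H1 returns [[9, -10]]
      branch[1] choose=6:
        H0 returns [9, -8]
        H1 returns [[9, -8]]
      branch[2] choose=1:
        H0 returns [9, -18]
        H1 returns [[9, -18]]
  branch[2] choose=3:
    emit(9) @ H0 ⇒ out+=9
    choose[5, 6, 1] @ H1
      branch[0] choose=5:
        H0 returns [9, -15]
        H1 returns [[9, -15]]
      branch[1] choose=6:
        H0 returns [9, -12]
        H1 returns [[9, -12]]
      branch[2] choose=1:
        H0 returns [9, -27]
        H1 returns [[9, -27]]
= [[9, -10], [9, -8], [9, -18], [9, -10], [9, -8], [9, -18], [9, -15], [9, -12], [9, -27]]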